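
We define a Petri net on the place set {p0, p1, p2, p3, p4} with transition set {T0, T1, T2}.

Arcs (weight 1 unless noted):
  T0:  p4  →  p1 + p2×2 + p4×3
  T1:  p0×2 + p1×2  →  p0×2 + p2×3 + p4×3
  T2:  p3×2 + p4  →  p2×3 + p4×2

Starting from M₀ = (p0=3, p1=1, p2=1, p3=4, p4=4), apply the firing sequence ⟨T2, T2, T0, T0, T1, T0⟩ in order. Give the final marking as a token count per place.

step 1: fire T2:  (p0=3, p1=1, p2=1, p3=4, p4=4) → (p0=3, p1=1, p2=4, p3=2, p4=5)
step 2: fire T2:  (p0=3, p1=1, p2=4, p3=2, p4=5) → (p0=3, p1=1, p2=7, p3=0, p4=6)
step 3: fire T0:  (p0=3, p1=1, p2=7, p3=0, p4=6) → (p0=3, p1=2, p2=9, p3=0, p4=8)
step 4: fire T0:  (p0=3, p1=2, p2=9, p3=0, p4=8) → (p0=3, p1=3, p2=11, p3=0, p4=10)
step 5: fire T1:  (p0=3, p1=3, p2=11, p3=0, p4=10) → (p0=3, p1=1, p2=14, p3=0, p4=13)
step 6: fire T0:  (p0=3, p1=1, p2=14, p3=0, p4=13) → (p0=3, p1=2, p2=16, p3=0, p4=15)

(p0=3, p1=2, p2=16, p3=0, p4=15)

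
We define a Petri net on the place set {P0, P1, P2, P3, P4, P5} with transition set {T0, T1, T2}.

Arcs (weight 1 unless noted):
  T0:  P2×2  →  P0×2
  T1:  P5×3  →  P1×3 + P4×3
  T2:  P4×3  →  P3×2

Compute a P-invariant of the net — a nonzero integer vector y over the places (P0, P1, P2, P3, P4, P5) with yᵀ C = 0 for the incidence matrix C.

Incidence matrix C (rows=places, cols=transitions):
       T0   T1   T2
   P0   2    0    0
   P1   0    3    0
   P2  -2    0    0
   P3   0    0    2
   P4   0    3   -3
   P5   0   -3    0

Candidate y = [1, 0, 1, 0, 0, 0]; check y·C column-wise:
  col T0: 1·2 + 1·-2 = 0
  col T1: 1·0 + 0·3 + 1·0 + 0·3 + 0·-3 = 0
  col T2: 1·0 + 1·0 + 0·2 + 0·-3 = 0

y = (P0:1, P1:0, P2:1, P3:0, P4:0, P5:0)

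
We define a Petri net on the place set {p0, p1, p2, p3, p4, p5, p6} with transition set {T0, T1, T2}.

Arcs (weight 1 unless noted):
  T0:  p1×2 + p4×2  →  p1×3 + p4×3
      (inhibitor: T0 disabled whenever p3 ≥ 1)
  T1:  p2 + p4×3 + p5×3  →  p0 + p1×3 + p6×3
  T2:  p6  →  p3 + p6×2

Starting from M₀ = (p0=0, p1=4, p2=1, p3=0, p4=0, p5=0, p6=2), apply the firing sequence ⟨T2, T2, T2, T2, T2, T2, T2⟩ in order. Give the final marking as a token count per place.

(p0=0, p1=4, p2=1, p3=7, p4=0, p5=0, p6=9)

step 1: fire T2:  (p0=0, p1=4, p2=1, p3=0, p4=0, p5=0, p6=2) → (p0=0, p1=4, p2=1, p3=1, p4=0, p5=0, p6=3)
step 2: fire T2:  (p0=0, p1=4, p2=1, p3=1, p4=0, p5=0, p6=3) → (p0=0, p1=4, p2=1, p3=2, p4=0, p5=0, p6=4)
step 3: fire T2:  (p0=0, p1=4, p2=1, p3=2, p4=0, p5=0, p6=4) → (p0=0, p1=4, p2=1, p3=3, p4=0, p5=0, p6=5)
step 4: fire T2:  (p0=0, p1=4, p2=1, p3=3, p4=0, p5=0, p6=5) → (p0=0, p1=4, p2=1, p3=4, p4=0, p5=0, p6=6)
step 5: fire T2:  (p0=0, p1=4, p2=1, p3=4, p4=0, p5=0, p6=6) → (p0=0, p1=4, p2=1, p3=5, p4=0, p5=0, p6=7)
step 6: fire T2:  (p0=0, p1=4, p2=1, p3=5, p4=0, p5=0, p6=7) → (p0=0, p1=4, p2=1, p3=6, p4=0, p5=0, p6=8)
step 7: fire T2:  (p0=0, p1=4, p2=1, p3=6, p4=0, p5=0, p6=8) → (p0=0, p1=4, p2=1, p3=7, p4=0, p5=0, p6=9)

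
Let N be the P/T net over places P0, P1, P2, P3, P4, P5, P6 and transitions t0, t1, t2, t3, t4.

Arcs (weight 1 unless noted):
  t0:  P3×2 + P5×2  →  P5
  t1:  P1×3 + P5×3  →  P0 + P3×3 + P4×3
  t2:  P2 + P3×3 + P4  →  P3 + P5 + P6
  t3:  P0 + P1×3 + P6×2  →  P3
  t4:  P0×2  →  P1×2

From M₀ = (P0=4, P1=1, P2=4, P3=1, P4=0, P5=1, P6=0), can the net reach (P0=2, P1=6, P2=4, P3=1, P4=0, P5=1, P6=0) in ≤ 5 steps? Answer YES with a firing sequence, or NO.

depth 0: 1 marking
depth 1: 2 markings reached so far
depth 2: 3 markings reached so far
depth 3: 3 markings reached so far
(frontier empty at depth 3; search complete)
target is not among the 3 markings reachable within 5 steps

NO — not reachable within 5 firings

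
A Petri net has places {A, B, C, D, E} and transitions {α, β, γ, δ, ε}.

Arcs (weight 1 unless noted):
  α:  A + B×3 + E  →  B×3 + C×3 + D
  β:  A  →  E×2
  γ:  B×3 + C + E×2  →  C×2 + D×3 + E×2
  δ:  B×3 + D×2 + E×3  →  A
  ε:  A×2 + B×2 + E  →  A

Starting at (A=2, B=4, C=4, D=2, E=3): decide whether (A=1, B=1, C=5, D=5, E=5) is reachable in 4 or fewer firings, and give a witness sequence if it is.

step 1: fire β:  (A=2, B=4, C=4, D=2, E=3) → (A=1, B=4, C=4, D=2, E=5)
step 2: fire γ:  (A=1, B=4, C=4, D=2, E=5) → (A=1, B=1, C=5, D=5, E=5)

YES — reachable via ⟨β, γ⟩ (2 firings)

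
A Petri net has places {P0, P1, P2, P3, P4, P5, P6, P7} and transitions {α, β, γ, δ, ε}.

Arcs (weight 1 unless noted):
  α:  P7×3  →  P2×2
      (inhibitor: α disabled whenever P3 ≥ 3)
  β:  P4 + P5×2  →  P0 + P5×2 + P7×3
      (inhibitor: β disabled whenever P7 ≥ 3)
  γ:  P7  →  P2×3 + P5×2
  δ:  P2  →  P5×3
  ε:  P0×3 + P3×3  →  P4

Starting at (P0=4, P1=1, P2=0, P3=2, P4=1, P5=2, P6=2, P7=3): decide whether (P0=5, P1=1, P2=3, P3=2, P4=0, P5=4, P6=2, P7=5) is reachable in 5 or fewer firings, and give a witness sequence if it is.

step 1: fire γ:  (P0=4, P1=1, P2=0, P3=2, P4=1, P5=2, P6=2, P7=3) → (P0=4, P1=1, P2=3, P3=2, P4=1, P5=4, P6=2, P7=2)
step 2: fire β:  (P0=4, P1=1, P2=3, P3=2, P4=1, P5=4, P6=2, P7=2) → (P0=5, P1=1, P2=3, P3=2, P4=0, P5=4, P6=2, P7=5)

YES — reachable via ⟨γ, β⟩ (2 firings)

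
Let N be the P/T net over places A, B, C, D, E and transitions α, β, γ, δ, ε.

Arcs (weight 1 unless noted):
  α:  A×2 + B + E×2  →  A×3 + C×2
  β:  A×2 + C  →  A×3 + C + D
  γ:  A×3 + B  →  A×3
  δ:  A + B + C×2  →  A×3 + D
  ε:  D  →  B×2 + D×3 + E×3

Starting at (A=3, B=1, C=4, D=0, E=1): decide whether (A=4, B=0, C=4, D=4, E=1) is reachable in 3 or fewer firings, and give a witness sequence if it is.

NO — not reachable within 3 firings

depth 0: 1 marking
depth 1: 4 markings reached so far
depth 2: 9 markings reached so far
depth 3: 21 markings reached so far
target is not among the 21 markings reachable within 3 steps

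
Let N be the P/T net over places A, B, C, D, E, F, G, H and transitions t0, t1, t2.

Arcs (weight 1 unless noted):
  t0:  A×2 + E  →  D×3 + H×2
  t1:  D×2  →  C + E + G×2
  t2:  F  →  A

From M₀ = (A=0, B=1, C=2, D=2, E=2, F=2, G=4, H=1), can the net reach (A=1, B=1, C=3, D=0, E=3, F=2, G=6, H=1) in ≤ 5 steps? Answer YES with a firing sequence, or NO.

depth 0: 1 marking
depth 1: 3 markings reached so far
depth 2: 5 markings reached so far
depth 3: 7 markings reached so far
depth 4: 8 markings reached so far
depth 5: 9 markings reached so far
target is not among the 9 markings reachable within 5 steps

NO — not reachable within 5 firings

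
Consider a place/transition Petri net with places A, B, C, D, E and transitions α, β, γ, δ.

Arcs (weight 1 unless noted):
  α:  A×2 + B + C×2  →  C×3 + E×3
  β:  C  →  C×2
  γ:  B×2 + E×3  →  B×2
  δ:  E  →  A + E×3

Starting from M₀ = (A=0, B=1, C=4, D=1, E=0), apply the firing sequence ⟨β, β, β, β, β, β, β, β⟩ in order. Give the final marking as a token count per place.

(A=0, B=1, C=12, D=1, E=0)

step 1: fire β:  (A=0, B=1, C=4, D=1, E=0) → (A=0, B=1, C=5, D=1, E=0)
step 2: fire β:  (A=0, B=1, C=5, D=1, E=0) → (A=0, B=1, C=6, D=1, E=0)
step 3: fire β:  (A=0, B=1, C=6, D=1, E=0) → (A=0, B=1, C=7, D=1, E=0)
step 4: fire β:  (A=0, B=1, C=7, D=1, E=0) → (A=0, B=1, C=8, D=1, E=0)
step 5: fire β:  (A=0, B=1, C=8, D=1, E=0) → (A=0, B=1, C=9, D=1, E=0)
step 6: fire β:  (A=0, B=1, C=9, D=1, E=0) → (A=0, B=1, C=10, D=1, E=0)
step 7: fire β:  (A=0, B=1, C=10, D=1, E=0) → (A=0, B=1, C=11, D=1, E=0)
step 8: fire β:  (A=0, B=1, C=11, D=1, E=0) → (A=0, B=1, C=12, D=1, E=0)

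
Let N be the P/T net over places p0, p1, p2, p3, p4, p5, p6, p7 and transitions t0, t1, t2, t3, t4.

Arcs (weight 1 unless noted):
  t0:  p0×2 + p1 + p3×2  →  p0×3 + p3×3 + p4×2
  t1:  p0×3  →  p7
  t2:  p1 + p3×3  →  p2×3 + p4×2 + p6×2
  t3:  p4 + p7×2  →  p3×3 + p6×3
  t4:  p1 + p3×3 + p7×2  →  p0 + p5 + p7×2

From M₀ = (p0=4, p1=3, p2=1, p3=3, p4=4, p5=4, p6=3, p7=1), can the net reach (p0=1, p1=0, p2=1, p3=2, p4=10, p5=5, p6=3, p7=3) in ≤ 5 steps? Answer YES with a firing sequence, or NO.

depth 0: 1 marking
depth 1: 4 markings reached so far
depth 2: 10 markings reached so far
depth 3: 18 markings reached so far
depth 4: 28 markings reached so far
depth 5: 38 markings reached so far
target is not among the 38 markings reachable within 5 steps

NO — not reachable within 5 firings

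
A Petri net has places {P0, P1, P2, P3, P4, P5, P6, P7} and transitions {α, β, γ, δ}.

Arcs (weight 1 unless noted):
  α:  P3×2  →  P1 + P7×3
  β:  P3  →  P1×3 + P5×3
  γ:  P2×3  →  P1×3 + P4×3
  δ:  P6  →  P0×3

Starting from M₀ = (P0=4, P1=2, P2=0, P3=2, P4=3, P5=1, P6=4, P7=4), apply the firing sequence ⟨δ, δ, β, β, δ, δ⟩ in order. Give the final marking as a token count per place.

step 1: fire δ:  (P0=4, P1=2, P2=0, P3=2, P4=3, P5=1, P6=4, P7=4) → (P0=7, P1=2, P2=0, P3=2, P4=3, P5=1, P6=3, P7=4)
step 2: fire δ:  (P0=7, P1=2, P2=0, P3=2, P4=3, P5=1, P6=3, P7=4) → (P0=10, P1=2, P2=0, P3=2, P4=3, P5=1, P6=2, P7=4)
step 3: fire β:  (P0=10, P1=2, P2=0, P3=2, P4=3, P5=1, P6=2, P7=4) → (P0=10, P1=5, P2=0, P3=1, P4=3, P5=4, P6=2, P7=4)
step 4: fire β:  (P0=10, P1=5, P2=0, P3=1, P4=3, P5=4, P6=2, P7=4) → (P0=10, P1=8, P2=0, P3=0, P4=3, P5=7, P6=2, P7=4)
step 5: fire δ:  (P0=10, P1=8, P2=0, P3=0, P4=3, P5=7, P6=2, P7=4) → (P0=13, P1=8, P2=0, P3=0, P4=3, P5=7, P6=1, P7=4)
step 6: fire δ:  (P0=13, P1=8, P2=0, P3=0, P4=3, P5=7, P6=1, P7=4) → (P0=16, P1=8, P2=0, P3=0, P4=3, P5=7, P6=0, P7=4)

(P0=16, P1=8, P2=0, P3=0, P4=3, P5=7, P6=0, P7=4)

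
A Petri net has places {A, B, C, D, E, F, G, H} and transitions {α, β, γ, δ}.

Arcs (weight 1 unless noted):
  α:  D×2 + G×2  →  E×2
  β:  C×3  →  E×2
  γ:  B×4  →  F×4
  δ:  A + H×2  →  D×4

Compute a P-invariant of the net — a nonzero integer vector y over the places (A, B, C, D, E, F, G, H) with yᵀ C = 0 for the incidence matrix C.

y = (A:12, B:0, C:2, D:3, E:3, F:0, G:0, H:0)

Incidence matrix C (rows=places, cols=transitions):
        α    β    γ    δ
    A   0    0    0   -1
    B   0    0   -4    0
    C   0   -3    0    0
    D  -2    0    0    4
    E   2    2    0    0
    F   0    0    4    0
    G  -2    0    0    0
    H   0    0    0   -2

Candidate y = [12, 0, 2, 3, 3, 0, 0, 0]; check y·C column-wise:
  col α: 12·0 + 2·0 + 3·-2 + 3·2 + 0·-2 = 0
  col β: 12·0 + 2·-3 + 3·0 + 3·2 = 0
  col γ: 12·0 + 0·-4 + 2·0 + 3·0 + 3·0 + 0·4 = 0
  col δ: 12·-1 + 2·0 + 3·4 + 3·0 + 0·-2 = 0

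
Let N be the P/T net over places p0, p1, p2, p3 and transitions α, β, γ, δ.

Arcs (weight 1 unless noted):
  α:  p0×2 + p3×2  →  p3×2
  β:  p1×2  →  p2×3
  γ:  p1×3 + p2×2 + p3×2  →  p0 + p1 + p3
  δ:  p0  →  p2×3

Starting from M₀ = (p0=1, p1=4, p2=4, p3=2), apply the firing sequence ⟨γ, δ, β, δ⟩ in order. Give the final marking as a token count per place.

(p0=0, p1=0, p2=11, p3=1)

step 1: fire γ:  (p0=1, p1=4, p2=4, p3=2) → (p0=2, p1=2, p2=2, p3=1)
step 2: fire δ:  (p0=2, p1=2, p2=2, p3=1) → (p0=1, p1=2, p2=5, p3=1)
step 3: fire β:  (p0=1, p1=2, p2=5, p3=1) → (p0=1, p1=0, p2=8, p3=1)
step 4: fire δ:  (p0=1, p1=0, p2=8, p3=1) → (p0=0, p1=0, p2=11, p3=1)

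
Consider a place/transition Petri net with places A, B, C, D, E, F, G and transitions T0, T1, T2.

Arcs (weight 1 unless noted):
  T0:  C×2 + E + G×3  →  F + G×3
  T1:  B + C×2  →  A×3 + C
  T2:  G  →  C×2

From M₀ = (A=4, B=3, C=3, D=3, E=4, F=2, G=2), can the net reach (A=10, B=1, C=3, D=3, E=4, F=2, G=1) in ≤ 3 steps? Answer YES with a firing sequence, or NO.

step 1: fire T1:  (A=4, B=3, C=3, D=3, E=4, F=2, G=2) → (A=7, B=2, C=2, D=3, E=4, F=2, G=2)
step 2: fire T1:  (A=7, B=2, C=2, D=3, E=4, F=2, G=2) → (A=10, B=1, C=1, D=3, E=4, F=2, G=2)
step 3: fire T2:  (A=10, B=1, C=1, D=3, E=4, F=2, G=2) → (A=10, B=1, C=3, D=3, E=4, F=2, G=1)

YES — reachable via ⟨T1, T1, T2⟩ (3 firings)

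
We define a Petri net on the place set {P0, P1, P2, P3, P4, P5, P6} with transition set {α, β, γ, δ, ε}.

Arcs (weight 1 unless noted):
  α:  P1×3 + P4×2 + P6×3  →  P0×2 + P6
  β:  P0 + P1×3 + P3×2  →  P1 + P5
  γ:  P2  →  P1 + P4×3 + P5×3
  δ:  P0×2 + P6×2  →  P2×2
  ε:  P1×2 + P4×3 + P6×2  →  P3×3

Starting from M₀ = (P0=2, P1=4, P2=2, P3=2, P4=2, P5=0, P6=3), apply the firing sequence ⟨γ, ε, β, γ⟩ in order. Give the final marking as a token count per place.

step 1: fire γ:  (P0=2, P1=4, P2=2, P3=2, P4=2, P5=0, P6=3) → (P0=2, P1=5, P2=1, P3=2, P4=5, P5=3, P6=3)
step 2: fire ε:  (P0=2, P1=5, P2=1, P3=2, P4=5, P5=3, P6=3) → (P0=2, P1=3, P2=1, P3=5, P4=2, P5=3, P6=1)
step 3: fire β:  (P0=2, P1=3, P2=1, P3=5, P4=2, P5=3, P6=1) → (P0=1, P1=1, P2=1, P3=3, P4=2, P5=4, P6=1)
step 4: fire γ:  (P0=1, P1=1, P2=1, P3=3, P4=2, P5=4, P6=1) → (P0=1, P1=2, P2=0, P3=3, P4=5, P5=7, P6=1)

(P0=1, P1=2, P2=0, P3=3, P4=5, P5=7, P6=1)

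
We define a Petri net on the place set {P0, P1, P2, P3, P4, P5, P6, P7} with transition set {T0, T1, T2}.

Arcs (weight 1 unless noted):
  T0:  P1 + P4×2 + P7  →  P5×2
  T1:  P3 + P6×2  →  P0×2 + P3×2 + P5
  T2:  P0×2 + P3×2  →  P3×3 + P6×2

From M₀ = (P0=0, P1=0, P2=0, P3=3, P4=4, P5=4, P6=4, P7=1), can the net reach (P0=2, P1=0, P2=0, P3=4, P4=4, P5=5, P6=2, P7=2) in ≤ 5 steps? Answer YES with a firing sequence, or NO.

NO — not reachable within 5 firings

depth 0: 1 marking
depth 1: 2 markings reached so far
depth 2: 4 markings reached so far
depth 3: 5 markings reached so far
depth 4: 7 markings reached so far
depth 5: 8 markings reached so far
target is not among the 8 markings reachable within 5 steps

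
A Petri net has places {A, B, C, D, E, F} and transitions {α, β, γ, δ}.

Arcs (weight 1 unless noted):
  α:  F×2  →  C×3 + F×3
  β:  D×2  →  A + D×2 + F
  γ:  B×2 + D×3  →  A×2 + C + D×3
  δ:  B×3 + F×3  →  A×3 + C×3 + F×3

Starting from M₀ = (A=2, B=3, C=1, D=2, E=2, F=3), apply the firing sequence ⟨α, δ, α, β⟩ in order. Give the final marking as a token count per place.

step 1: fire α:  (A=2, B=3, C=1, D=2, E=2, F=3) → (A=2, B=3, C=4, D=2, E=2, F=4)
step 2: fire δ:  (A=2, B=3, C=4, D=2, E=2, F=4) → (A=5, B=0, C=7, D=2, E=2, F=4)
step 3: fire α:  (A=5, B=0, C=7, D=2, E=2, F=4) → (A=5, B=0, C=10, D=2, E=2, F=5)
step 4: fire β:  (A=5, B=0, C=10, D=2, E=2, F=5) → (A=6, B=0, C=10, D=2, E=2, F=6)

(A=6, B=0, C=10, D=2, E=2, F=6)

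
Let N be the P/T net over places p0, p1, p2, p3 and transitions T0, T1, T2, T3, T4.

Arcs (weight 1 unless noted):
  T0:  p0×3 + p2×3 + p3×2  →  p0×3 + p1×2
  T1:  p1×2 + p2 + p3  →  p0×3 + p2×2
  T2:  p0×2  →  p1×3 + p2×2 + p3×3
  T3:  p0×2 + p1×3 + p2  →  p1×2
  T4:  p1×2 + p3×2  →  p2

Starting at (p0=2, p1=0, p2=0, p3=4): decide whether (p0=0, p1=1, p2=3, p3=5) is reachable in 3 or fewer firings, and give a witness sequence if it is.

step 1: fire T2:  (p0=2, p1=0, p2=0, p3=4) → (p0=0, p1=3, p2=2, p3=7)
step 2: fire T4:  (p0=0, p1=3, p2=2, p3=7) → (p0=0, p1=1, p2=3, p3=5)

YES — reachable via ⟨T2, T4⟩ (2 firings)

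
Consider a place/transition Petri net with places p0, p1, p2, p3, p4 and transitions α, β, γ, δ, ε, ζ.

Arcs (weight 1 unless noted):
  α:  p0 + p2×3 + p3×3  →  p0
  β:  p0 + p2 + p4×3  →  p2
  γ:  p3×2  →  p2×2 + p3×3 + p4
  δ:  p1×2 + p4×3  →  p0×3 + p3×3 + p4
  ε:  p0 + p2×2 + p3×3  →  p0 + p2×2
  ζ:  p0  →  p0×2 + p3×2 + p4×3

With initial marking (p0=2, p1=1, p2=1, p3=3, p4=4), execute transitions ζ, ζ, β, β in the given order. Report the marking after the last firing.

(p0=2, p1=1, p2=1, p3=7, p4=4)

step 1: fire ζ:  (p0=2, p1=1, p2=1, p3=3, p4=4) → (p0=3, p1=1, p2=1, p3=5, p4=7)
step 2: fire ζ:  (p0=3, p1=1, p2=1, p3=5, p4=7) → (p0=4, p1=1, p2=1, p3=7, p4=10)
step 3: fire β:  (p0=4, p1=1, p2=1, p3=7, p4=10) → (p0=3, p1=1, p2=1, p3=7, p4=7)
step 4: fire β:  (p0=3, p1=1, p2=1, p3=7, p4=7) → (p0=2, p1=1, p2=1, p3=7, p4=4)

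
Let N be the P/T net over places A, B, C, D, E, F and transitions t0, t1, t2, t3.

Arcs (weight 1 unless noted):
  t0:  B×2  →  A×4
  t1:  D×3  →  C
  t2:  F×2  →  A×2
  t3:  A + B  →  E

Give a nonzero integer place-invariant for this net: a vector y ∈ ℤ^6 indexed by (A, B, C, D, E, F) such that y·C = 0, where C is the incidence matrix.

y = (A:0, B:0, C:3, D:1, E:0, F:0)

Incidence matrix C (rows=places, cols=transitions):
       t0   t1   t2   t3
    A   4    0    2   -1
    B  -2    0    0   -1
    C   0    1    0    0
    D   0   -3    0    0
    E   0    0    0    1
    F   0    0   -2    0

Candidate y = [0, 0, 3, 1, 0, 0]; check y·C column-wise:
  col t0: 0·4 + 0·-2 + 3·0 + 1·0 = 0
  col t1: 3·1 + 1·-3 = 0
  col t2: 0·2 + 3·0 + 1·0 + 0·-2 = 0
  col t3: 0·-1 + 0·-1 + 3·0 + 1·0 + 0·1 = 0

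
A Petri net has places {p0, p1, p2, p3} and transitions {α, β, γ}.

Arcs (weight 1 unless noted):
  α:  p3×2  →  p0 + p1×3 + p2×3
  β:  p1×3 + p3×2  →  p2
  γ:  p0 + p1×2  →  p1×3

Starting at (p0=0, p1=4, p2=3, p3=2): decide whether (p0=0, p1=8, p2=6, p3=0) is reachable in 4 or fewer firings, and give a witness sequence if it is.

step 1: fire α:  (p0=0, p1=4, p2=3, p3=2) → (p0=1, p1=7, p2=6, p3=0)
step 2: fire γ:  (p0=1, p1=7, p2=6, p3=0) → (p0=0, p1=8, p2=6, p3=0)

YES — reachable via ⟨α, γ⟩ (2 firings)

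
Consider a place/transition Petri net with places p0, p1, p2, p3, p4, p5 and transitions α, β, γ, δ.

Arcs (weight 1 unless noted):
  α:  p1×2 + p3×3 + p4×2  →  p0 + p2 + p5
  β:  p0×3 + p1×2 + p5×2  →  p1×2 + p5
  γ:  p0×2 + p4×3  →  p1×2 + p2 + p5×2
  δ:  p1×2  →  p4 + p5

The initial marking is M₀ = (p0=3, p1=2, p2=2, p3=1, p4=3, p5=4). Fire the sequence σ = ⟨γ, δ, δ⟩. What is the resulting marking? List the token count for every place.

(p0=1, p1=0, p2=3, p3=1, p4=2, p5=8)

step 1: fire γ:  (p0=3, p1=2, p2=2, p3=1, p4=3, p5=4) → (p0=1, p1=4, p2=3, p3=1, p4=0, p5=6)
step 2: fire δ:  (p0=1, p1=4, p2=3, p3=1, p4=0, p5=6) → (p0=1, p1=2, p2=3, p3=1, p4=1, p5=7)
step 3: fire δ:  (p0=1, p1=2, p2=3, p3=1, p4=1, p5=7) → (p0=1, p1=0, p2=3, p3=1, p4=2, p5=8)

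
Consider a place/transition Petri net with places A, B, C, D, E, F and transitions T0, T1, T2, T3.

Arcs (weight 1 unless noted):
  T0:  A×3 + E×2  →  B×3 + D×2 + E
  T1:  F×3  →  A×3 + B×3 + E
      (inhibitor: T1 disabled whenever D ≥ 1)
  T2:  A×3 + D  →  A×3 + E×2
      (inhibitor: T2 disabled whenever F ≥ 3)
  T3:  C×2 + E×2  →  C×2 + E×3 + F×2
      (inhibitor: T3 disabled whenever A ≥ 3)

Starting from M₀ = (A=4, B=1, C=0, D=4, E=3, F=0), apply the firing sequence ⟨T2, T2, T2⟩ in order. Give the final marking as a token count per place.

(A=4, B=1, C=0, D=1, E=9, F=0)

step 1: fire T2:  (A=4, B=1, C=0, D=4, E=3, F=0) → (A=4, B=1, C=0, D=3, E=5, F=0)
step 2: fire T2:  (A=4, B=1, C=0, D=3, E=5, F=0) → (A=4, B=1, C=0, D=2, E=7, F=0)
step 3: fire T2:  (A=4, B=1, C=0, D=2, E=7, F=0) → (A=4, B=1, C=0, D=1, E=9, F=0)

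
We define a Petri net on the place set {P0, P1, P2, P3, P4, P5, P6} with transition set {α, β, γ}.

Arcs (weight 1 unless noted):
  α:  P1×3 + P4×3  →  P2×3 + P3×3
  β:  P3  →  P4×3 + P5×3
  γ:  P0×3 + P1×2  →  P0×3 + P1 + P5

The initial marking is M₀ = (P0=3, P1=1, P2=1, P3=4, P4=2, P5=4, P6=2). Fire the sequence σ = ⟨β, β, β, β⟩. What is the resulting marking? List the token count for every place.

(P0=3, P1=1, P2=1, P3=0, P4=14, P5=16, P6=2)

step 1: fire β:  (P0=3, P1=1, P2=1, P3=4, P4=2, P5=4, P6=2) → (P0=3, P1=1, P2=1, P3=3, P4=5, P5=7, P6=2)
step 2: fire β:  (P0=3, P1=1, P2=1, P3=3, P4=5, P5=7, P6=2) → (P0=3, P1=1, P2=1, P3=2, P4=8, P5=10, P6=2)
step 3: fire β:  (P0=3, P1=1, P2=1, P3=2, P4=8, P5=10, P6=2) → (P0=3, P1=1, P2=1, P3=1, P4=11, P5=13, P6=2)
step 4: fire β:  (P0=3, P1=1, P2=1, P3=1, P4=11, P5=13, P6=2) → (P0=3, P1=1, P2=1, P3=0, P4=14, P5=16, P6=2)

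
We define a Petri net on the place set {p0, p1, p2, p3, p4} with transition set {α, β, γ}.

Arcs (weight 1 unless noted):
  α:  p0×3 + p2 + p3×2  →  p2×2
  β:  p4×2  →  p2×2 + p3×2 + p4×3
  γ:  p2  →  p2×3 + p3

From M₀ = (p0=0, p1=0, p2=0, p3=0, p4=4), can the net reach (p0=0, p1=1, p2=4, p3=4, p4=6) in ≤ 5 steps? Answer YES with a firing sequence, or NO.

depth 0: 1 marking
depth 1: 2 markings reached so far
depth 2: 4 markings reached so far
depth 3: 7 markings reached so far
depth 4: 11 markings reached so far
depth 5: 16 markings reached so far
target is not among the 16 markings reachable within 5 steps

NO — not reachable within 5 firings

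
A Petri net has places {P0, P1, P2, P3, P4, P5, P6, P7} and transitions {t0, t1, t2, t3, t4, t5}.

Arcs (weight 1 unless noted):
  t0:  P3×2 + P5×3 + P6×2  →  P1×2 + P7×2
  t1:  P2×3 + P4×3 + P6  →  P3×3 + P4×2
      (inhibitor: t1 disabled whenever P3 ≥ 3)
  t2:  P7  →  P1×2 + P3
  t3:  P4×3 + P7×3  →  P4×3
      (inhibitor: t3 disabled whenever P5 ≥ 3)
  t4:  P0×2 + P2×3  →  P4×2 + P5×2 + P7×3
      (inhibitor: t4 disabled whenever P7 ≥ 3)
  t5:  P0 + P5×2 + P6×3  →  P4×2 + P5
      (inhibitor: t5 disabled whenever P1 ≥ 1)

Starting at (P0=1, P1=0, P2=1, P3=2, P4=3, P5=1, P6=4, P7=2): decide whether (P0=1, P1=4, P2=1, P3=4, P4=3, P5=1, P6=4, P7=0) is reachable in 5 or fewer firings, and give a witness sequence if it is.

step 1: fire t2:  (P0=1, P1=0, P2=1, P3=2, P4=3, P5=1, P6=4, P7=2) → (P0=1, P1=2, P2=1, P3=3, P4=3, P5=1, P6=4, P7=1)
step 2: fire t2:  (P0=1, P1=2, P2=1, P3=3, P4=3, P5=1, P6=4, P7=1) → (P0=1, P1=4, P2=1, P3=4, P4=3, P5=1, P6=4, P7=0)

YES — reachable via ⟨t2, t2⟩ (2 firings)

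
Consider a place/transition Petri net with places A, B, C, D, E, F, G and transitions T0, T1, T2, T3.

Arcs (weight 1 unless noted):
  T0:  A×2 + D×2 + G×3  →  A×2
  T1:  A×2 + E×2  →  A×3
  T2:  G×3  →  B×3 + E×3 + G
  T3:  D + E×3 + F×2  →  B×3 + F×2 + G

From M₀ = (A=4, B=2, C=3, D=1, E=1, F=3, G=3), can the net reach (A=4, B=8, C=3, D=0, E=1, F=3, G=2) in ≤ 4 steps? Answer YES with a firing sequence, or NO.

step 1: fire T2:  (A=4, B=2, C=3, D=1, E=1, F=3, G=3) → (A=4, B=5, C=3, D=1, E=4, F=3, G=1)
step 2: fire T3:  (A=4, B=5, C=3, D=1, E=4, F=3, G=1) → (A=4, B=8, C=3, D=0, E=1, F=3, G=2)

YES — reachable via ⟨T2, T3⟩ (2 firings)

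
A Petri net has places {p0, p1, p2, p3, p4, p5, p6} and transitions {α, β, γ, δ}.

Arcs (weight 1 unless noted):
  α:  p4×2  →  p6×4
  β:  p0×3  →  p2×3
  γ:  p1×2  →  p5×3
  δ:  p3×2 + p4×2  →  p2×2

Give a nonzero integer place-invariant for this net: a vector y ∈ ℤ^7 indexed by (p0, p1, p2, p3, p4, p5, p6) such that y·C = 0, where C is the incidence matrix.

Incidence matrix C (rows=places, cols=transitions):
        α    β    γ    δ
   p0   0   -3    0    0
   p1   0    0   -2    0
   p2   0    3    0    2
   p3   0    0    0   -2
   p4  -2    0    0   -2
   p5   0    0    3    0
   p6   4    0    0    0

Candidate y = [1, 0, 1, 1, 0, 0, 0]; check y·C column-wise:
  col α: 1·0 + 1·0 + 1·0 + 0·-2 + 0·4 = 0
  col β: 1·-3 + 1·3 + 1·0 = 0
  col γ: 1·0 + 0·-2 + 1·0 + 1·0 + 0·3 = 0
  col δ: 1·0 + 1·2 + 1·-2 + 0·-2 = 0

y = (p0:1, p1:0, p2:1, p3:1, p4:0, p5:0, p6:0)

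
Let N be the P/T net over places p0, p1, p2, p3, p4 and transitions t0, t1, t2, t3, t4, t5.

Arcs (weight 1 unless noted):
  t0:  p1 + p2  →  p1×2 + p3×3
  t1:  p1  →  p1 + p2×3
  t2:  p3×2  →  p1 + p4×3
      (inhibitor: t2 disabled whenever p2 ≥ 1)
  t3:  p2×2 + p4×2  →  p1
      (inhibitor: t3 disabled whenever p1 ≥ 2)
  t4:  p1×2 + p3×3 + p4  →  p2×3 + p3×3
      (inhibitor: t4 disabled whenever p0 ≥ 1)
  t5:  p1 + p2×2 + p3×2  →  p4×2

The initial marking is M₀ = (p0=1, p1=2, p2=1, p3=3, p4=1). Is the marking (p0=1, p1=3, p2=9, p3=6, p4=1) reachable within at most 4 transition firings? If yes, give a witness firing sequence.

YES — reachable via ⟨t0, t1, t1, t1⟩ (4 firings)

step 1: fire t0:  (p0=1, p1=2, p2=1, p3=3, p4=1) → (p0=1, p1=3, p2=0, p3=6, p4=1)
step 2: fire t1:  (p0=1, p1=3, p2=0, p3=6, p4=1) → (p0=1, p1=3, p2=3, p3=6, p4=1)
step 3: fire t1:  (p0=1, p1=3, p2=3, p3=6, p4=1) → (p0=1, p1=3, p2=6, p3=6, p4=1)
step 4: fire t1:  (p0=1, p1=3, p2=6, p3=6, p4=1) → (p0=1, p1=3, p2=9, p3=6, p4=1)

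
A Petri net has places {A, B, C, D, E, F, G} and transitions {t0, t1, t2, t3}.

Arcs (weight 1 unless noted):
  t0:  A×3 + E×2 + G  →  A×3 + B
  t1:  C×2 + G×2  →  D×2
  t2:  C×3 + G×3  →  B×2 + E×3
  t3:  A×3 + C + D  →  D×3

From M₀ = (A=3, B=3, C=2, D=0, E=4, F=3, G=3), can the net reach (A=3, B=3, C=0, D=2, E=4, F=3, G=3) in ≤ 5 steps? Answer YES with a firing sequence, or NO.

depth 0: 1 marking
depth 1: 3 markings reached so far
depth 2: 5 markings reached so far
depth 3: 5 markings reached so far
(frontier empty at depth 3; search complete)
target is not among the 5 markings reachable within 5 steps

NO — not reachable within 5 firings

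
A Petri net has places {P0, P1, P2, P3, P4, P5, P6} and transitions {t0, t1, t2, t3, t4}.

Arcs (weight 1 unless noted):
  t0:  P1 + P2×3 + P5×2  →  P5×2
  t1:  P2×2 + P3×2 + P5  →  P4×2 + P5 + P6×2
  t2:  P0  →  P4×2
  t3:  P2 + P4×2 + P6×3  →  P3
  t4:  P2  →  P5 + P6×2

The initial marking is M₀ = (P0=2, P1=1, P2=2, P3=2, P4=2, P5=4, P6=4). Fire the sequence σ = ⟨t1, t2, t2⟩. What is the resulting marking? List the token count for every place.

step 1: fire t1:  (P0=2, P1=1, P2=2, P3=2, P4=2, P5=4, P6=4) → (P0=2, P1=1, P2=0, P3=0, P4=4, P5=4, P6=6)
step 2: fire t2:  (P0=2, P1=1, P2=0, P3=0, P4=4, P5=4, P6=6) → (P0=1, P1=1, P2=0, P3=0, P4=6, P5=4, P6=6)
step 3: fire t2:  (P0=1, P1=1, P2=0, P3=0, P4=6, P5=4, P6=6) → (P0=0, P1=1, P2=0, P3=0, P4=8, P5=4, P6=6)

(P0=0, P1=1, P2=0, P3=0, P4=8, P5=4, P6=6)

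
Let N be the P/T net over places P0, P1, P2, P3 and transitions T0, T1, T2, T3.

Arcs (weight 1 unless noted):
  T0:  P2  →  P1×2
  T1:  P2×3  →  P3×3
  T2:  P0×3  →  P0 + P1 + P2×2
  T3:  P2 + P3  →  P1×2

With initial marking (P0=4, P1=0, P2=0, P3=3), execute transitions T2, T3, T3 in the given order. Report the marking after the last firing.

(P0=2, P1=5, P2=0, P3=1)

step 1: fire T2:  (P0=4, P1=0, P2=0, P3=3) → (P0=2, P1=1, P2=2, P3=3)
step 2: fire T3:  (P0=2, P1=1, P2=2, P3=3) → (P0=2, P1=3, P2=1, P3=2)
step 3: fire T3:  (P0=2, P1=3, P2=1, P3=2) → (P0=2, P1=5, P2=0, P3=1)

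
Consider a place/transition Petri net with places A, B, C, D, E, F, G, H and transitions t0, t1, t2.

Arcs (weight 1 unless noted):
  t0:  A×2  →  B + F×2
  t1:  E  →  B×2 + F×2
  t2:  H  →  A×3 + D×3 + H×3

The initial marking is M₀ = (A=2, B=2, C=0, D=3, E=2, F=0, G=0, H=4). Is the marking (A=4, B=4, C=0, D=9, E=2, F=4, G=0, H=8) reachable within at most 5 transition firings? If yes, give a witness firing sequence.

step 1: fire t0:  (A=2, B=2, C=0, D=3, E=2, F=0, G=0, H=4) → (A=0, B=3, C=0, D=3, E=2, F=2, G=0, H=4)
step 2: fire t2:  (A=0, B=3, C=0, D=3, E=2, F=2, G=0, H=4) → (A=3, B=3, C=0, D=6, E=2, F=2, G=0, H=6)
step 3: fire t0:  (A=3, B=3, C=0, D=6, E=2, F=2, G=0, H=6) → (A=1, B=4, C=0, D=6, E=2, F=4, G=0, H=6)
step 4: fire t2:  (A=1, B=4, C=0, D=6, E=2, F=4, G=0, H=6) → (A=4, B=4, C=0, D=9, E=2, F=4, G=0, H=8)

YES — reachable via ⟨t0, t2, t0, t2⟩ (4 firings)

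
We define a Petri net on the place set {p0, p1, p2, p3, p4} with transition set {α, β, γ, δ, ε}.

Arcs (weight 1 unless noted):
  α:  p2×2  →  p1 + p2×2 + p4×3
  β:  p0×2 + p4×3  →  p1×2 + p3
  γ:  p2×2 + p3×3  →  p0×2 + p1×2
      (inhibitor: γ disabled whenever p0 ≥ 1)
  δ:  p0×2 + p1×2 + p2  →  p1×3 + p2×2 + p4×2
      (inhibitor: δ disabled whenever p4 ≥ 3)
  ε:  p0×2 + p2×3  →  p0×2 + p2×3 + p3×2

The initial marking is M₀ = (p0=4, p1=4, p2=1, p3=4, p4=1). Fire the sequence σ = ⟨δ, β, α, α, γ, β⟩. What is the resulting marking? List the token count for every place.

(p0=0, p1=13, p2=0, p3=3, p4=3)

step 1: fire δ:  (p0=4, p1=4, p2=1, p3=4, p4=1) → (p0=2, p1=5, p2=2, p3=4, p4=3)
step 2: fire β:  (p0=2, p1=5, p2=2, p3=4, p4=3) → (p0=0, p1=7, p2=2, p3=5, p4=0)
step 3: fire α:  (p0=0, p1=7, p2=2, p3=5, p4=0) → (p0=0, p1=8, p2=2, p3=5, p4=3)
step 4: fire α:  (p0=0, p1=8, p2=2, p3=5, p4=3) → (p0=0, p1=9, p2=2, p3=5, p4=6)
step 5: fire γ:  (p0=0, p1=9, p2=2, p3=5, p4=6) → (p0=2, p1=11, p2=0, p3=2, p4=6)
step 6: fire β:  (p0=2, p1=11, p2=0, p3=2, p4=6) → (p0=0, p1=13, p2=0, p3=3, p4=3)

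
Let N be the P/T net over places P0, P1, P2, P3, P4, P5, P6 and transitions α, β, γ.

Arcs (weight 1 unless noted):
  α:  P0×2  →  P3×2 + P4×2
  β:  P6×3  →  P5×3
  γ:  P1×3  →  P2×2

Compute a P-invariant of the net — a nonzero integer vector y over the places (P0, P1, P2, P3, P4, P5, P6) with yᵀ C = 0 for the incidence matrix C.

Incidence matrix C (rows=places, cols=transitions):
        α    β    γ
   P0  -2    0    0
   P1   0    0   -3
   P2   0    0    2
   P3   2    0    0
   P4   2    0    0
   P5   0    3    0
   P6   0   -3    0

Candidate y = [0, 2, 3, 0, 0, 0, 0]; check y·C column-wise:
  col α: 0·-2 + 2·0 + 3·0 + 0·2 + 0·2 = 0
  col β: 2·0 + 3·0 + 0·3 + 0·-3 = 0
  col γ: 2·-3 + 3·2 = 0

y = (P0:0, P1:2, P2:3, P3:0, P4:0, P5:0, P6:0)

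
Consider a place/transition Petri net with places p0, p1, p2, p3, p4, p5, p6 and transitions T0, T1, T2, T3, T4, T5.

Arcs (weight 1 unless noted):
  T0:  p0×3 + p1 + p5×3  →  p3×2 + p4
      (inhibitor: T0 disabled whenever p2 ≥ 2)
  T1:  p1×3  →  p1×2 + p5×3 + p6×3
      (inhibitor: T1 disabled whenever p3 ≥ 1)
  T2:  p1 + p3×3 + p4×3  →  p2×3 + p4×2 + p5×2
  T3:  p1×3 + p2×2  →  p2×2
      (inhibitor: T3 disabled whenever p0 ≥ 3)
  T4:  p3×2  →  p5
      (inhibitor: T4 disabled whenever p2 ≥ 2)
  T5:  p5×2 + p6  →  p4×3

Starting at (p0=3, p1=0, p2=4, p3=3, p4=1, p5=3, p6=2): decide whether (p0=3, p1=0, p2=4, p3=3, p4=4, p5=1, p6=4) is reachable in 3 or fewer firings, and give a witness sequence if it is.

NO — not reachable within 3 firings

depth 0: 1 marking
depth 1: 2 markings reached so far
depth 2: 2 markings reached so far
(frontier empty at depth 2; search complete)
target is not among the 2 markings reachable within 3 steps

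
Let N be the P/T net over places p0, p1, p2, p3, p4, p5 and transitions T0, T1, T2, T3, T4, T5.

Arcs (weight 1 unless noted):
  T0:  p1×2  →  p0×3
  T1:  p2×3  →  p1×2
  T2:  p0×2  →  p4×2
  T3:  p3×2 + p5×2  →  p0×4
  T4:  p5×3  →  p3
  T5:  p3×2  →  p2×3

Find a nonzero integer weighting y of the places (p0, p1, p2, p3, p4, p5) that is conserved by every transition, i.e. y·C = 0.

Incidence matrix C (rows=places, cols=transitions):
       T0   T1   T2   T3   T4   T5
   p0   3    0   -2    4    0    0
   p1  -2    2    0    0    0    0
   p2   0   -3    0    0    0    3
   p3   0    0    0   -2    1   -2
   p4   0    0    2    0    0    0
   p5   0    0    0   -2   -3    0

Candidate y = [2, 3, 2, 3, 2, 1]; check y·C column-wise:
  col T0: 2·3 + 3·-2 + 2·0 + 3·0 + 2·0 + 1·0 = 0
  col T1: 2·0 + 3·2 + 2·-3 + 3·0 + 2·0 + 1·0 = 0
  col T2: 2·-2 + 3·0 + 2·0 + 3·0 + 2·2 + 1·0 = 0
  col T3: 2·4 + 3·0 + 2·0 + 3·-2 + 2·0 + 1·-2 = 0
  col T4: 2·0 + 3·0 + 2·0 + 3·1 + 2·0 + 1·-3 = 0
  col T5: 2·0 + 3·0 + 2·3 + 3·-2 + 2·0 + 1·0 = 0

y = (p0:2, p1:3, p2:2, p3:3, p4:2, p5:1)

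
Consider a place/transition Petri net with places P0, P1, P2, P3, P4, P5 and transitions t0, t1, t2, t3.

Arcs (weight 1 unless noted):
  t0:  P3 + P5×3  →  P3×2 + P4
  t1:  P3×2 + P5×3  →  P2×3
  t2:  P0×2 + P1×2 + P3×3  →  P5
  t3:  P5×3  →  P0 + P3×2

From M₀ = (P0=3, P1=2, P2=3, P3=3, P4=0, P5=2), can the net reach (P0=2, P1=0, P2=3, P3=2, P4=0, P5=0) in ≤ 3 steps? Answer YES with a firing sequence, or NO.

YES — reachable via ⟨t2, t3⟩ (2 firings)

step 1: fire t2:  (P0=3, P1=2, P2=3, P3=3, P4=0, P5=2) → (P0=1, P1=0, P2=3, P3=0, P4=0, P5=3)
step 2: fire t3:  (P0=1, P1=0, P2=3, P3=0, P4=0, P5=3) → (P0=2, P1=0, P2=3, P3=2, P4=0, P5=0)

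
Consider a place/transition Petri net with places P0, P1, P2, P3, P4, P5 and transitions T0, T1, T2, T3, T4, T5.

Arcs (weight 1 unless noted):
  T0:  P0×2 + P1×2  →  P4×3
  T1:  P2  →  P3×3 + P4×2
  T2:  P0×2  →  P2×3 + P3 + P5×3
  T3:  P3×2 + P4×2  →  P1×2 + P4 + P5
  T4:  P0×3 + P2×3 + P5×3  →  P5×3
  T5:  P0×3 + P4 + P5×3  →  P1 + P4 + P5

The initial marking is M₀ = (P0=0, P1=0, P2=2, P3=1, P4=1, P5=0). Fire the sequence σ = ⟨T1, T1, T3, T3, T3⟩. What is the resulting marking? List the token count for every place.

(P0=0, P1=6, P2=0, P3=1, P4=2, P5=3)

step 1: fire T1:  (P0=0, P1=0, P2=2, P3=1, P4=1, P5=0) → (P0=0, P1=0, P2=1, P3=4, P4=3, P5=0)
step 2: fire T1:  (P0=0, P1=0, P2=1, P3=4, P4=3, P5=0) → (P0=0, P1=0, P2=0, P3=7, P4=5, P5=0)
step 3: fire T3:  (P0=0, P1=0, P2=0, P3=7, P4=5, P5=0) → (P0=0, P1=2, P2=0, P3=5, P4=4, P5=1)
step 4: fire T3:  (P0=0, P1=2, P2=0, P3=5, P4=4, P5=1) → (P0=0, P1=4, P2=0, P3=3, P4=3, P5=2)
step 5: fire T3:  (P0=0, P1=4, P2=0, P3=3, P4=3, P5=2) → (P0=0, P1=6, P2=0, P3=1, P4=2, P5=3)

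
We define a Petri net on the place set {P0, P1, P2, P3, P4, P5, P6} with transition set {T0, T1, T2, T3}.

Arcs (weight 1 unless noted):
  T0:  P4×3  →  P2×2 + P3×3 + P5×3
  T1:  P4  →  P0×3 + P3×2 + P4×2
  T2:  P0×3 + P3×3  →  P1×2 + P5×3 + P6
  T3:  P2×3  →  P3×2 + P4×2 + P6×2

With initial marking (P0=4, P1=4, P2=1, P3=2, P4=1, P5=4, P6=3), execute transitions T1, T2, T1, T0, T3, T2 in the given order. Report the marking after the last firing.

(P0=4, P1=8, P2=0, P3=5, P4=2, P5=13, P6=7)

step 1: fire T1:  (P0=4, P1=4, P2=1, P3=2, P4=1, P5=4, P6=3) → (P0=7, P1=4, P2=1, P3=4, P4=2, P5=4, P6=3)
step 2: fire T2:  (P0=7, P1=4, P2=1, P3=4, P4=2, P5=4, P6=3) → (P0=4, P1=6, P2=1, P3=1, P4=2, P5=7, P6=4)
step 3: fire T1:  (P0=4, P1=6, P2=1, P3=1, P4=2, P5=7, P6=4) → (P0=7, P1=6, P2=1, P3=3, P4=3, P5=7, P6=4)
step 4: fire T0:  (P0=7, P1=6, P2=1, P3=3, P4=3, P5=7, P6=4) → (P0=7, P1=6, P2=3, P3=6, P4=0, P5=10, P6=4)
step 5: fire T3:  (P0=7, P1=6, P2=3, P3=6, P4=0, P5=10, P6=4) → (P0=7, P1=6, P2=0, P3=8, P4=2, P5=10, P6=6)
step 6: fire T2:  (P0=7, P1=6, P2=0, P3=8, P4=2, P5=10, P6=6) → (P0=4, P1=8, P2=0, P3=5, P4=2, P5=13, P6=7)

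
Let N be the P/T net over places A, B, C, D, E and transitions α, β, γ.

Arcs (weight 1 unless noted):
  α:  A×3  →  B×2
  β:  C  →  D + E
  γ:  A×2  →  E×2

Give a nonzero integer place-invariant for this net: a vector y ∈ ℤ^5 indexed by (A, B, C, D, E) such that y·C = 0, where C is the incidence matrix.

y = (A:0, B:0, C:1, D:1, E:0)

Incidence matrix C (rows=places, cols=transitions):
        α    β    γ
    A  -3    0   -2
    B   2    0    0
    C   0   -1    0
    D   0    1    0
    E   0    1    2

Candidate y = [0, 0, 1, 1, 0]; check y·C column-wise:
  col α: 0·-3 + 0·2 + 1·0 + 1·0 = 0
  col β: 1·-1 + 1·1 + 0·1 = 0
  col γ: 0·-2 + 1·0 + 1·0 + 0·2 = 0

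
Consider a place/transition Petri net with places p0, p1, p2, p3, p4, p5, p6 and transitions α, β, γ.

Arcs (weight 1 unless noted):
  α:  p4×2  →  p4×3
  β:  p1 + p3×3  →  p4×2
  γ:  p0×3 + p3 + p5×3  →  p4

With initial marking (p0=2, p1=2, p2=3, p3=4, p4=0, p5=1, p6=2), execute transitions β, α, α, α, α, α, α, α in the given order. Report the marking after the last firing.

step 1: fire β:  (p0=2, p1=2, p2=3, p3=4, p4=0, p5=1, p6=2) → (p0=2, p1=1, p2=3, p3=1, p4=2, p5=1, p6=2)
step 2: fire α:  (p0=2, p1=1, p2=3, p3=1, p4=2, p5=1, p6=2) → (p0=2, p1=1, p2=3, p3=1, p4=3, p5=1, p6=2)
step 3: fire α:  (p0=2, p1=1, p2=3, p3=1, p4=3, p5=1, p6=2) → (p0=2, p1=1, p2=3, p3=1, p4=4, p5=1, p6=2)
step 4: fire α:  (p0=2, p1=1, p2=3, p3=1, p4=4, p5=1, p6=2) → (p0=2, p1=1, p2=3, p3=1, p4=5, p5=1, p6=2)
step 5: fire α:  (p0=2, p1=1, p2=3, p3=1, p4=5, p5=1, p6=2) → (p0=2, p1=1, p2=3, p3=1, p4=6, p5=1, p6=2)
step 6: fire α:  (p0=2, p1=1, p2=3, p3=1, p4=6, p5=1, p6=2) → (p0=2, p1=1, p2=3, p3=1, p4=7, p5=1, p6=2)
step 7: fire α:  (p0=2, p1=1, p2=3, p3=1, p4=7, p5=1, p6=2) → (p0=2, p1=1, p2=3, p3=1, p4=8, p5=1, p6=2)
step 8: fire α:  (p0=2, p1=1, p2=3, p3=1, p4=8, p5=1, p6=2) → (p0=2, p1=1, p2=3, p3=1, p4=9, p5=1, p6=2)

(p0=2, p1=1, p2=3, p3=1, p4=9, p5=1, p6=2)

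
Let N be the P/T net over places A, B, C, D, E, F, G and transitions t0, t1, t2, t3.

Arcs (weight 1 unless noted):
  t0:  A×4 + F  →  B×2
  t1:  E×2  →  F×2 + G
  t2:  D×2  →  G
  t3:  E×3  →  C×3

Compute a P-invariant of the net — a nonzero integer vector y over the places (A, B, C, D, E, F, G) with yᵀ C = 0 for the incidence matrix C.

y = (A:1, B:2, C:0, D:0, E:0, F:0, G:0)

Incidence matrix C (rows=places, cols=transitions):
       t0   t1   t2   t3
    A  -4    0    0    0
    B   2    0    0    0
    C   0    0    0    3
    D   0    0   -2    0
    E   0   -2    0   -3
    F  -1    2    0    0
    G   0    1    1    0

Candidate y = [1, 2, 0, 0, 0, 0, 0]; check y·C column-wise:
  col t0: 1·-4 + 2·2 + 0·-1 = 0
  col t1: 1·0 + 2·0 + 0·-2 + 0·2 + 0·1 = 0
  col t2: 1·0 + 2·0 + 0·-2 + 0·1 = 0
  col t3: 1·0 + 2·0 + 0·3 + 0·-3 = 0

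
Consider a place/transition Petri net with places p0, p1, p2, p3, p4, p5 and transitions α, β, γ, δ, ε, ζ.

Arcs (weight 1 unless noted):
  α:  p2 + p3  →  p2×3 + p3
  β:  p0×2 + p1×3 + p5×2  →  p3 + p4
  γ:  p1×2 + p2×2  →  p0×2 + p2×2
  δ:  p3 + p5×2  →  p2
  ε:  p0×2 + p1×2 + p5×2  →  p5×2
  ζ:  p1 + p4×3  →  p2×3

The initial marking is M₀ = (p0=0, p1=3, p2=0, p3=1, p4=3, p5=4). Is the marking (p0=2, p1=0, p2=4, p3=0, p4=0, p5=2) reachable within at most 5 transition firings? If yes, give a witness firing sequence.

YES — reachable via ⟨δ, ζ, γ⟩ (3 firings)

step 1: fire δ:  (p0=0, p1=3, p2=0, p3=1, p4=3, p5=4) → (p0=0, p1=3, p2=1, p3=0, p4=3, p5=2)
step 2: fire ζ:  (p0=0, p1=3, p2=1, p3=0, p4=3, p5=2) → (p0=0, p1=2, p2=4, p3=0, p4=0, p5=2)
step 3: fire γ:  (p0=0, p1=2, p2=4, p3=0, p4=0, p5=2) → (p0=2, p1=0, p2=4, p3=0, p4=0, p5=2)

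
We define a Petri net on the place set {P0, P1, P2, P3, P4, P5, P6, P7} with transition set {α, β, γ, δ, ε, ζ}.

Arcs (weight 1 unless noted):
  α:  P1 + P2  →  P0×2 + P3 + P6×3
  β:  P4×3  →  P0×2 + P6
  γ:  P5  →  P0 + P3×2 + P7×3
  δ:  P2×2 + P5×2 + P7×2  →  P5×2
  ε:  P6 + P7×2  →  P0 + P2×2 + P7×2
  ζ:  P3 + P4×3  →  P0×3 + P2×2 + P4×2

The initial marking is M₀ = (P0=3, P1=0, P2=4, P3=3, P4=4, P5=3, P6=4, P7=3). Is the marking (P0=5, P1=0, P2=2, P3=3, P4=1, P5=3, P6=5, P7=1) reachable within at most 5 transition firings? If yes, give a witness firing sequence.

YES — reachable via ⟨β, δ⟩ (2 firings)

step 1: fire β:  (P0=3, P1=0, P2=4, P3=3, P4=4, P5=3, P6=4, P7=3) → (P0=5, P1=0, P2=4, P3=3, P4=1, P5=3, P6=5, P7=3)
step 2: fire δ:  (P0=5, P1=0, P2=4, P3=3, P4=1, P5=3, P6=5, P7=3) → (P0=5, P1=0, P2=2, P3=3, P4=1, P5=3, P6=5, P7=1)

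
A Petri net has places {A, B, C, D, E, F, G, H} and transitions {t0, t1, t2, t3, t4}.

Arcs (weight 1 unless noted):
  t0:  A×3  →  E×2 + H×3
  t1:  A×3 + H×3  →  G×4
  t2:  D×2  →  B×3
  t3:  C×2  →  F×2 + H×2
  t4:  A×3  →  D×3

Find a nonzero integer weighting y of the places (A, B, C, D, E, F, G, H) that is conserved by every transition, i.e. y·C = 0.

y = (A:0, B:0, C:1, D:0, E:0, F:1, G:0, H:0)

Incidence matrix C (rows=places, cols=transitions):
       t0   t1   t2   t3   t4
    A  -3   -3    0    0   -3
    B   0    0    3    0    0
    C   0    0    0   -2    0
    D   0    0   -2    0    3
    E   2    0    0    0    0
    F   0    0    0    2    0
    G   0    4    0    0    0
    H   3   -3    0    2    0

Candidate y = [0, 0, 1, 0, 0, 1, 0, 0]; check y·C column-wise:
  col t0: 0·-3 + 1·0 + 0·2 + 1·0 + 0·3 = 0
  col t1: 0·-3 + 1·0 + 1·0 + 0·4 + 0·-3 = 0
  col t2: 0·3 + 1·0 + 0·-2 + 1·0 = 0
  col t3: 1·-2 + 1·2 + 0·2 = 0
  col t4: 0·-3 + 1·0 + 0·3 + 1·0 = 0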